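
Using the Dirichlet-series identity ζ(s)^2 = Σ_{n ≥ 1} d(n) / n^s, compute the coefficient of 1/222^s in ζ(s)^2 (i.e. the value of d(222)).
d(222) = 8

ζ(s)^2 = (Σ 1/m^s)(Σ 1/k^s). The coefficient of 1/n^s in the product is the number of ordered pairs (m, k) with mk = n, which equals d(n). For n = 222, divisors are [1, 2, 3, 6, 37, 74, 111, 222], so d(222) = 8.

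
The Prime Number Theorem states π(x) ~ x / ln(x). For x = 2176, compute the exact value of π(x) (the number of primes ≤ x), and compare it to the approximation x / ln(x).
π(2176) = 326;  x/ln(x) ≈ 283.14;  relative error ≈ 13.15%.

Directly count primes up to 2176: π(2176) = 326. The PNT approximation gives 2176/ln(2176) ≈ 2176/7.68524 ≈ 283.14. Relative error (π(x) − x/ln(x)) / π(x) ≈ 13.15%; the approximation is known to undercount slightly (Li(x) is a better estimate).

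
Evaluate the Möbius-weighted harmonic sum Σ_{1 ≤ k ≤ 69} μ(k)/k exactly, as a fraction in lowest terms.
Σ μ(k)/k = 62016792506357023374451/3929160775540133527939545

Values of μ(k) for 1 ≤ k ≤ 69: μ(1) = 1, μ(2) = -1, μ(3) = -1, μ(5) = -1, μ(6) = 1, μ(7) = -1, μ(10) = 1, μ(11) = -1, μ(13) = -1, μ(14) = 1, μ(15) = 1, μ(17) = -1, μ(19) = -1, μ(21) = 1, μ(22) = 1, μ(23) = -1, μ(26) = 1, μ(29) = -1, μ(30) = -1, μ(31) = -1, μ(33) = 1, μ(34) = 1, μ(35) = 1, μ(37) = -1, μ(38) = 1, μ(39) = 1, μ(41) = -1, μ(42) = -1, μ(43) = -1, μ(46) = 1, μ(47) = -1, μ(51) = 1, μ(53) = -1, μ(55) = 1, μ(57) = 1, μ(58) = 1, μ(59) = -1, μ(61) = -1, μ(62) = 1, μ(65) = 1, μ(66) = -1, μ(67) = -1, μ(69) = 1, with μ = 0 on non-squarefree integers. Summing μ(k)/k for k where μ(k) ≠ 0 gives 62016792506357023374451/3929160775540133527939545 ≈ 0.0158. (PNT ⟺ this sum → 0 as n → ∞.)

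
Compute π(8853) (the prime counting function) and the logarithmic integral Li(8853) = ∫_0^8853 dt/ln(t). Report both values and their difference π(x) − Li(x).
π(8853) = 1103;  Li(8853) ≈ 1120.79;  π(x) − Li(x) ≈ -17.79.

Direct count of primes ≤ 8853 gives π(8853) = 1103. Numerical evaluation of the logarithmic integral gives Li(8853) ≈ 1120.79. The difference π(x) − Li(x) ≈ -17.79 is typically negative for small/moderate x (Li(x) overestimates), though Littlewood's theorem shows this sign changes infinitely often.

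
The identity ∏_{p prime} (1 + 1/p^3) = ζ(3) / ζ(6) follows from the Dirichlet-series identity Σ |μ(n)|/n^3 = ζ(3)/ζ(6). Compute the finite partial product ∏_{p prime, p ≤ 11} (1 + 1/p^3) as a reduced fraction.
∏ = 1374624/1164625

The primes p ≤ 11 are [2, 3, 5, 7, 11]. For each, (1 + 1/p^3) = (p^3 + 1)/p^3. Multiplying these fractions over p ∈ [2, 3, 5, 7, 11] gives 1374624/1164625. (In the limit P → ∞ this tends to ζ(3)/ζ(6).)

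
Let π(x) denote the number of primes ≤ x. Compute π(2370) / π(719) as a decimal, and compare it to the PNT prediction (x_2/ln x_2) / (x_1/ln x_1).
π(2370)/π(719) = 350/128 ≈ 2.7344;  PNT prediction ≈ 2.7903.

π(719) = 128 and π(2370) = 350, so π(2370)/π(719) ≈ 2.7344. The PNT-predicted ratio is (2370/ln(2370)) / (719/ln(719)) ≈ 2.7903. The two agree to within a few percent, as expected.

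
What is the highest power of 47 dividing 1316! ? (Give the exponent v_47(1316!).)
v_47(1316!) = 28

Legendre's formula: v_p(n!) = Σ_{k ≥ 1} ⌊n / p^k⌋. For p = 47, n = 1316, the terms are:
  ⌊1316/47^1⌋ = ⌊1316/47⌋ = 28
(the next term ⌊1316/47^2⌋ = 0, terminating the sum). Summing: v_47(1316!) = 28 = 28.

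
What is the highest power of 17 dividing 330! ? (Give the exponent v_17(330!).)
v_17(330!) = 20

Legendre's formula: v_p(n!) = Σ_{k ≥ 1} ⌊n / p^k⌋. For p = 17, n = 330, the terms are:
  ⌊330/17^1⌋ = ⌊330/17⌋ = 19
  ⌊330/17^2⌋ = ⌊330/289⌋ = 1
(the next term ⌊330/17^3⌋ = 0, terminating the sum). Summing: v_17(330!) = 19 + 1 = 20.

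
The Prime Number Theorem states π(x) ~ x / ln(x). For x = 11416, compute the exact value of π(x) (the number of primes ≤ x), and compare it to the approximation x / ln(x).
π(11416) = 1377;  x/ln(x) ≈ 1221.91;  relative error ≈ 11.26%.

Directly count primes up to 11416: π(11416) = 1377. The PNT approximation gives 11416/ln(11416) ≈ 11416/9.34277 ≈ 1221.91. Relative error (π(x) − x/ln(x)) / π(x) ≈ 11.26%; the approximation is known to undercount slightly (Li(x) is a better estimate).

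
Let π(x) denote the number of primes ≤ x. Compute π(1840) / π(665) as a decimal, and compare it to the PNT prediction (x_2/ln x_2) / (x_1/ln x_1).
π(1840)/π(665) = 282/121 ≈ 2.3306;  PNT prediction ≈ 2.3923.

π(665) = 121 and π(1840) = 282, so π(1840)/π(665) ≈ 2.3306. The PNT-predicted ratio is (1840/ln(1840)) / (665/ln(665)) ≈ 2.3923. The two agree to within a few percent, as expected.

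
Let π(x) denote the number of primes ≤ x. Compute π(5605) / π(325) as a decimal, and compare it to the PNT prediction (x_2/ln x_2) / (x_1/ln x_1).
π(5605)/π(325) = 738/66 ≈ 11.1818;  PNT prediction ≈ 11.5565.

π(325) = 66 and π(5605) = 738, so π(5605)/π(325) ≈ 11.1818. The PNT-predicted ratio is (5605/ln(5605)) / (325/ln(325)) ≈ 11.5565. The two agree to within a few percent, as expected.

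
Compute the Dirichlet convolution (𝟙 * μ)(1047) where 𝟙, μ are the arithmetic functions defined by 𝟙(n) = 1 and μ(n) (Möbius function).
(𝟙 * μ)(1047) = 0

Divisors of 1047: [1, 3, 349, 1047]. For each d | 1047:
  d = 1: 𝟙(1) · μ(1047/1) = 1 · 1 = 1
  d = 3: 𝟙(3) · μ(1047/3) = 1 · -1 = -1
  d = 349: 𝟙(349) · μ(1047/349) = 1 · -1 = -1
  d = 1047: 𝟙(1047) · μ(1047/1047) = 1 · 1 = 1
Summing: (𝟙 * μ)(1047) = 1 + -1 + -1 + 1 = 0.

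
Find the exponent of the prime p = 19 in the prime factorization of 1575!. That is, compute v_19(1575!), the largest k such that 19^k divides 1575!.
v_19(1575!) = 86

Legendre's formula: v_p(n!) = Σ_{k ≥ 1} ⌊n / p^k⌋. For p = 19, n = 1575, the terms are:
  ⌊1575/19^1⌋ = ⌊1575/19⌋ = 82
  ⌊1575/19^2⌋ = ⌊1575/361⌋ = 4
(the next term ⌊1575/19^3⌋ = 0, terminating the sum). Summing: v_19(1575!) = 82 + 4 = 86.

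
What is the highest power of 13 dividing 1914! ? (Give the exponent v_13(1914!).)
v_13(1914!) = 158

Legendre's formula: v_p(n!) = Σ_{k ≥ 1} ⌊n / p^k⌋. For p = 13, n = 1914, the terms are:
  ⌊1914/13^1⌋ = ⌊1914/13⌋ = 147
  ⌊1914/13^2⌋ = ⌊1914/169⌋ = 11
(the next term ⌊1914/13^3⌋ = 0, terminating the sum). Summing: v_13(1914!) = 147 + 11 = 158.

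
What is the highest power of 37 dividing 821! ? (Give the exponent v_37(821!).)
v_37(821!) = 22

Legendre's formula: v_p(n!) = Σ_{k ≥ 1} ⌊n / p^k⌋. For p = 37, n = 821, the terms are:
  ⌊821/37^1⌋ = ⌊821/37⌋ = 22
(the next term ⌊821/37^2⌋ = 0, terminating the sum). Summing: v_37(821!) = 22 = 22.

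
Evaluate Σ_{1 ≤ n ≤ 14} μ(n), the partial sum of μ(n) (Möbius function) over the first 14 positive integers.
Σ_{n ≤ 14} μ(n) = -2

Compute μ(n) for each 1 ≤ n ≤ 14: μ(1) = 1, μ(2) = -1, μ(3) = -1, μ(4) = 0, μ(5) = -1, μ(6) = 1, μ(7) = -1, μ(8) = 0, μ(9) = 0, μ(10) = 1, μ(11) = -1, μ(12) = 0, μ(13) = -1, μ(14) = 1. Summing all 14 values: -2. (Mertens function M(x) = Σ_{n ≤ x} μ(n); on average M(x) should be small (PNT ⟺ M(x) = o(x)).)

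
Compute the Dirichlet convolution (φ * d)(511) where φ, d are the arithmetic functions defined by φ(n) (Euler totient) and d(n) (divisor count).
(φ * d)(511) = 592

Divisors of 511: [1, 7, 73, 511]. For each d | 511:
  d = 1: φ(1) · d(511/1) = 1 · 4 = 4
  d = 7: φ(7) · d(511/7) = 6 · 2 = 12
  d = 73: φ(73) · d(511/73) = 72 · 2 = 144
  d = 511: φ(511) · d(511/511) = 432 · 1 = 432
Summing: (φ * d)(511) = 4 + 12 + 144 + 432 = 592.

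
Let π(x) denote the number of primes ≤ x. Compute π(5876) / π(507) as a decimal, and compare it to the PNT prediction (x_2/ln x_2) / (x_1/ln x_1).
π(5876)/π(507) = 773/96 ≈ 8.0521;  PNT prediction ≈ 8.3178.

π(507) = 96 and π(5876) = 773, so π(5876)/π(507) ≈ 8.0521. The PNT-predicted ratio is (5876/ln(5876)) / (507/ln(507)) ≈ 8.3178. The two agree to within a few percent, as expected.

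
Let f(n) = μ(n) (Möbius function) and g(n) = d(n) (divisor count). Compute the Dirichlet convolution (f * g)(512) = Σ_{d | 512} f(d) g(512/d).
(μ * d)(512) = 1

Divisors of 512: [1, 2, 4, 8, 16, 32, 64, 128, 256, 512]. For each d | 512:
  d = 1: μ(1) · d(512/1) = 1 · 10 = 10
  d = 2: μ(2) · d(512/2) = -1 · 9 = -9
  d = 4: μ(4) · d(512/4) = 0 · 8 = 0
  d = 8: μ(8) · d(512/8) = 0 · 7 = 0
  d = 16: μ(16) · d(512/16) = 0 · 6 = 0
  d = 32: μ(32) · d(512/32) = 0 · 5 = 0
  d = 64: μ(64) · d(512/64) = 0 · 4 = 0
  d = 128: μ(128) · d(512/128) = 0 · 3 = 0
  d = 256: μ(256) · d(512/256) = 0 · 2 = 0
  d = 512: μ(512) · d(512/512) = 0 · 1 = 0
Summing: (μ * d)(512) = 10 + -9 + 0 + 0 + 0 + 0 + 0 + 0 + 0 + 0 = 1.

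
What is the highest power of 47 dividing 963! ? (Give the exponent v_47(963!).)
v_47(963!) = 20

Legendre's formula: v_p(n!) = Σ_{k ≥ 1} ⌊n / p^k⌋. For p = 47, n = 963, the terms are:
  ⌊963/47^1⌋ = ⌊963/47⌋ = 20
(the next term ⌊963/47^2⌋ = 0, terminating the sum). Summing: v_47(963!) = 20 = 20.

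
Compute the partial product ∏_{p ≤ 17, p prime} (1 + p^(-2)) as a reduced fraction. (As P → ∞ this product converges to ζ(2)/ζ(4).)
∏ = 17690000/11792781

The primes p ≤ 17 are [2, 3, 5, 7, 11, 13, 17]. For each, (1 + 1/p^2) = (p^2 + 1)/p^2. Multiplying these fractions over p ∈ [2, 3, 5, 7, 11, 13, 17] gives 17690000/11792781. (In the limit P → ∞ this tends to ζ(2)/ζ(4).)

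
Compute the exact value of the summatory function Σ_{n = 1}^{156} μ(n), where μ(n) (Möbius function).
Σ_{n ≤ 156} μ(n) = -1

Compute μ(n) for each 1 ≤ n ≤ 156: μ(1) = 1, μ(2) = -1, μ(3) = -1, μ(4) = 0, μ(5) = -1, μ(6) = 1, μ(7) = -1, μ(8) = 0, μ(9) = 0, μ(10) = 1, μ(11) = -1, μ(12) = 0, μ(13) = -1, μ(14) = 1, μ(15) = 1, μ(16) = 0, μ(17) = -1, μ(18) = 0, μ(19) = -1, μ(20) = 0, μ(21) = 1, μ(22) = 1, μ(23) = -1, μ(24) = 0, μ(25) = 0, μ(26) = 1, μ(27) = 0, μ(28) = 0, μ(29) = -1, μ(30) = -1, μ(31) = -1, μ(32) = 0, μ(33) = 1, μ(34) = 1, μ(35) = 1, μ(36) = 0, μ(37) = -1, μ(38) = 1, μ(39) = 1, μ(40) = 0, μ(41) = -1, μ(42) = -1, μ(43) = -1, μ(44) = 0, μ(45) = 0, μ(46) = 1, μ(47) = -1, μ(48) = 0, μ(49) = 0, μ(50) = 0, μ(51) = 1, μ(52) = 0, μ(53) = -1, μ(54) = 0, μ(55) = 1, μ(56) = 0, μ(57) = 1, μ(58) = 1, μ(59) = -1, μ(60) = 0, μ(61) = -1, μ(62) = 1, μ(63) = 0, μ(64) = 0, μ(65) = 1, μ(66) = -1, μ(67) = -1, μ(68) = 0, μ(69) = 1, μ(70) = -1, μ(71) = -1, μ(72) = 0, μ(73) = -1, μ(74) = 1, μ(75) = 0, μ(76) = 0, μ(77) = 1, μ(78) = -1, μ(79) = -1, μ(80) = 0, μ(81) = 0, μ(82) = 1, μ(83) = -1, μ(84) = 0, μ(85) = 1, μ(86) = 1, μ(87) = 1, μ(88) = 0, μ(89) = -1, μ(90) = 0, μ(91) = 1, μ(92) = 0, μ(93) = 1, μ(94) = 1, μ(95) = 1, μ(96) = 0, μ(97) = -1, μ(98) = 0, μ(99) = 0, μ(100) = 0, μ(101) = -1, μ(102) = -1, μ(103) = -1, μ(104) = 0, μ(105) = -1, μ(106) = 1, μ(107) = -1, μ(108) = 0, μ(109) = -1, μ(110) = -1, μ(111) = 1, μ(112) = 0, μ(113) = -1, μ(114) = -1, μ(115) = 1, μ(116) = 0, μ(117) = 0, μ(118) = 1, μ(119) = 1, μ(120) = 0, μ(121) = 0, μ(122) = 1, μ(123) = 1, μ(124) = 0, μ(125) = 0, μ(126) = 0, μ(127) = -1, μ(128) = 0, μ(129) = 1, μ(130) = -1, μ(131) = -1, μ(132) = 0, μ(133) = 1, μ(134) = 1, μ(135) = 0, μ(136) = 0, μ(137) = -1, μ(138) = -1, μ(139) = -1, μ(140) = 0, μ(141) = 1, μ(142) = 1, μ(143) = 1, μ(144) = 0, μ(145) = 1, μ(146) = 1, μ(147) = 0, μ(148) = 0, μ(149) = -1, μ(150) = 0, μ(151) = -1, μ(152) = 0, μ(153) = 0, μ(154) = -1, μ(155) = 1, μ(156) = 0. Summing all 156 values: -1. (Mertens function M(x) = Σ_{n ≤ x} μ(n); on average M(x) should be small (PNT ⟺ M(x) = o(x)).)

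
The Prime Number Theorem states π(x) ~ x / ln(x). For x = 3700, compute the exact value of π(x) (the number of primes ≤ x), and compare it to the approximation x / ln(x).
π(3700) = 516;  x/ln(x) ≈ 450.34;  relative error ≈ 12.73%.

Directly count primes up to 3700: π(3700) = 516. The PNT approximation gives 3700/ln(3700) ≈ 3700/8.21609 ≈ 450.34. Relative error (π(x) − x/ln(x)) / π(x) ≈ 12.73%; the approximation is known to undercount slightly (Li(x) is a better estimate).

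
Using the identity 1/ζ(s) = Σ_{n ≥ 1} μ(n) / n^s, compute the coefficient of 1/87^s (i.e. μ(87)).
μ(87) = 1

Factor n = 87 = 3 · 29. μ(n) = 0 if any exponent ≥ 2 (not squarefree); otherwise μ(n) = (−1)^{ω(n)} where ω(n) is the number of distinct prime factors. Applying: μ(87) = 1.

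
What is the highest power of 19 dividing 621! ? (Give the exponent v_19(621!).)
v_19(621!) = 33

Legendre's formula: v_p(n!) = Σ_{k ≥ 1} ⌊n / p^k⌋. For p = 19, n = 621, the terms are:
  ⌊621/19^1⌋ = ⌊621/19⌋ = 32
  ⌊621/19^2⌋ = ⌊621/361⌋ = 1
(the next term ⌊621/19^3⌋ = 0, terminating the sum). Summing: v_19(621!) = 32 + 1 = 33.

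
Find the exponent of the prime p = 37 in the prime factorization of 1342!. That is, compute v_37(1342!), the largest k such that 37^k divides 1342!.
v_37(1342!) = 36

Legendre's formula: v_p(n!) = Σ_{k ≥ 1} ⌊n / p^k⌋. For p = 37, n = 1342, the terms are:
  ⌊1342/37^1⌋ = ⌊1342/37⌋ = 36
(the next term ⌊1342/37^2⌋ = 0, terminating the sum). Summing: v_37(1342!) = 36 = 36.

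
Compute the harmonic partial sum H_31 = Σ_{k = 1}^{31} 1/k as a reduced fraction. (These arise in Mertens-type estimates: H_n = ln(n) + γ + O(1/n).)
H_31 = 290774257297357/72201776446800

Direct summation: H_31 = 1 + 1/2 + ... + 1/31. The least common denominator is lcm(1, ..., 31) = 72201776446800; over this denominator the numerator is 72201776446800 + 36100888223400 + 24067258815600 + 18050444111700 + 14440355289360 + 12033629407800 + 10314539492400 + 9025222055850 + 8022419605200 + 7220177644680 + 6563797858800 + 6016814703900 + 5553982803600 + 5157269746200 + 4813451763120 + 4512611027925 + 4247163320400 + 4011209802600 + 3800093497200 + 3610088822340 + 3438179830800 + 3281898929400 + 3139207671600 + 3008407351950 + 2888071057872 + 2776991401800 + 2674139868400 + 2578634873100 + 2489716429200 + 2406725881560 + 2329089562800 = 290774257297357, so H_31 = 290774257297357/72201776446800 (already in lowest terms) ≈ 4.02725. (The PNT-adjacent estimate ln(31) + γ ≈ 4.01120 matches within O(1/n).)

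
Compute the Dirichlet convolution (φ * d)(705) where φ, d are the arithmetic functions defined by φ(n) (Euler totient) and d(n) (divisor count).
(φ * d)(705) = 1152

Divisors of 705: [1, 3, 5, 15, 47, 141, 235, 705]. For each d | 705:
  d = 1: φ(1) · d(705/1) = 1 · 8 = 8
  d = 3: φ(3) · d(705/3) = 2 · 4 = 8
  d = 5: φ(5) · d(705/5) = 4 · 4 = 16
  d = 15: φ(15) · d(705/15) = 8 · 2 = 16
  d = 47: φ(47) · d(705/47) = 46 · 4 = 184
  d = 141: φ(141) · d(705/141) = 92 · 2 = 184
  d = 235: φ(235) · d(705/235) = 184 · 2 = 368
  d = 705: φ(705) · d(705/705) = 368 · 1 = 368
Summing: (φ * d)(705) = 8 + 8 + 16 + 16 + 184 + 184 + 368 + 368 = 1152.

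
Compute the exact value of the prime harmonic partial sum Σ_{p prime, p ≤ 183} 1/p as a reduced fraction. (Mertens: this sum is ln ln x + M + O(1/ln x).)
Σ 1/p = 10408867916382550633331528920459565913027063402071390584941986323453055203/5397346292805549782720214077673687806275517530364350655459511599582614290

π(183) = 42, so the primes ≤ 183 are [2, 3, 5, 7, 11, 13, 17, 19, 23, 29, 31, 37, 41, 43, 47, 53, 59, 61, 67, 71, 73, 79, 83, 89, 97, 101, 103, 107, 109, 113, 127, 131, 137, 139, 149, 151, 157, 163, 167, 173, 179, 181]. Summing 1/p over these primes: 10408867916382550633331528920459565913027063402071390584941986323453055203/5397346292805549782720214077673687806275517530364350655459511599582614290 ≈ 1.9285. Mertens estimate ln ln(183) + 0.2615 ≈ 1.9120.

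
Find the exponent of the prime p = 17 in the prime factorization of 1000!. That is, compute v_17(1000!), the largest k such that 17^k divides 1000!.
v_17(1000!) = 61

Legendre's formula: v_p(n!) = Σ_{k ≥ 1} ⌊n / p^k⌋. For p = 17, n = 1000, the terms are:
  ⌊1000/17^1⌋ = ⌊1000/17⌋ = 58
  ⌊1000/17^2⌋ = ⌊1000/289⌋ = 3
(the next term ⌊1000/17^3⌋ = 0, terminating the sum). Summing: v_17(1000!) = 58 + 3 = 61.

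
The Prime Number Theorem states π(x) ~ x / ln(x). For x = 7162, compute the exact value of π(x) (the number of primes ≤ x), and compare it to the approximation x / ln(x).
π(7162) = 916;  x/ln(x) ≈ 806.85;  relative error ≈ 11.92%.

Directly count primes up to 7162: π(7162) = 916. The PNT approximation gives 7162/ln(7162) ≈ 7162/8.87654 ≈ 806.85. Relative error (π(x) − x/ln(x)) / π(x) ≈ 11.92%; the approximation is known to undercount slightly (Li(x) is a better estimate).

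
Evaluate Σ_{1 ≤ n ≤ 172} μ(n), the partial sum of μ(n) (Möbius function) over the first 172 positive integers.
Σ_{n ≤ 172} μ(n) = -2

Compute μ(n) for each 1 ≤ n ≤ 172: μ(1) = 1, μ(2) = -1, μ(3) = -1, μ(4) = 0, μ(5) = -1, μ(6) = 1, μ(7) = -1, μ(8) = 0, μ(9) = 0, μ(10) = 1, μ(11) = -1, μ(12) = 0, μ(13) = -1, μ(14) = 1, μ(15) = 1, μ(16) = 0, μ(17) = -1, μ(18) = 0, μ(19) = -1, μ(20) = 0, μ(21) = 1, μ(22) = 1, μ(23) = -1, μ(24) = 0, μ(25) = 0, μ(26) = 1, μ(27) = 0, μ(28) = 0, μ(29) = -1, μ(30) = -1, μ(31) = -1, μ(32) = 0, μ(33) = 1, μ(34) = 1, μ(35) = 1, μ(36) = 0, μ(37) = -1, μ(38) = 1, μ(39) = 1, μ(40) = 0, μ(41) = -1, μ(42) = -1, μ(43) = -1, μ(44) = 0, μ(45) = 0, μ(46) = 1, μ(47) = -1, μ(48) = 0, μ(49) = 0, μ(50) = 0, μ(51) = 1, μ(52) = 0, μ(53) = -1, μ(54) = 0, μ(55) = 1, μ(56) = 0, μ(57) = 1, μ(58) = 1, μ(59) = -1, μ(60) = 0, μ(61) = -1, μ(62) = 1, μ(63) = 0, μ(64) = 0, μ(65) = 1, μ(66) = -1, μ(67) = -1, μ(68) = 0, μ(69) = 1, μ(70) = -1, μ(71) = -1, μ(72) = 0, μ(73) = -1, μ(74) = 1, μ(75) = 0, μ(76) = 0, μ(77) = 1, μ(78) = -1, μ(79) = -1, μ(80) = 0, μ(81) = 0, μ(82) = 1, μ(83) = -1, μ(84) = 0, μ(85) = 1, μ(86) = 1, μ(87) = 1, μ(88) = 0, μ(89) = -1, μ(90) = 0, μ(91) = 1, μ(92) = 0, μ(93) = 1, μ(94) = 1, μ(95) = 1, μ(96) = 0, μ(97) = -1, μ(98) = 0, μ(99) = 0, μ(100) = 0, μ(101) = -1, μ(102) = -1, μ(103) = -1, μ(104) = 0, μ(105) = -1, μ(106) = 1, μ(107) = -1, μ(108) = 0, μ(109) = -1, μ(110) = -1, μ(111) = 1, μ(112) = 0, μ(113) = -1, μ(114) = -1, μ(115) = 1, μ(116) = 0, μ(117) = 0, μ(118) = 1, μ(119) = 1, μ(120) = 0, μ(121) = 0, μ(122) = 1, μ(123) = 1, μ(124) = 0, μ(125) = 0, μ(126) = 0, μ(127) = -1, μ(128) = 0, μ(129) = 1, μ(130) = -1, μ(131) = -1, μ(132) = 0, μ(133) = 1, μ(134) = 1, μ(135) = 0, μ(136) = 0, μ(137) = -1, μ(138) = -1, μ(139) = -1, μ(140) = 0, μ(141) = 1, μ(142) = 1, μ(143) = 1, μ(144) = 0, μ(145) = 1, μ(146) = 1, μ(147) = 0, μ(148) = 0, μ(149) = -1, μ(150) = 0, μ(151) = -1, μ(152) = 0, μ(153) = 0, μ(154) = -1, μ(155) = 1, μ(156) = 0, μ(157) = -1, μ(158) = 1, μ(159) = 1, μ(160) = 0, μ(161) = 1, μ(162) = 0, μ(163) = -1, μ(164) = 0, μ(165) = -1, μ(166) = 1, μ(167) = -1, μ(168) = 0, μ(169) = 0, μ(170) = -1, μ(171) = 0, μ(172) = 0. Summing all 172 values: -2. (Mertens function M(x) = Σ_{n ≤ x} μ(n); on average M(x) should be small (PNT ⟺ M(x) = o(x)).)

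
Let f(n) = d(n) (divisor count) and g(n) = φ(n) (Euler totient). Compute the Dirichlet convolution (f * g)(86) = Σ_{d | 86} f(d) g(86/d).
(d * φ)(86) = 132

Divisors of 86: [1, 2, 43, 86]. For each d | 86:
  d = 1: d(1) · φ(86/1) = 1 · 42 = 42
  d = 2: d(2) · φ(86/2) = 2 · 42 = 84
  d = 43: d(43) · φ(86/43) = 2 · 1 = 2
  d = 86: d(86) · φ(86/86) = 4 · 1 = 4
Summing: (d * φ)(86) = 42 + 84 + 2 + 4 = 132.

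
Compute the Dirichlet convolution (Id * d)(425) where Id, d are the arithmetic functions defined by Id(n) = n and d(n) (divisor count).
(Id * d)(425) = 722

Divisors of 425: [1, 5, 17, 25, 85, 425]. For each d | 425:
  d = 1: Id(1) · d(425/1) = 1 · 6 = 6
  d = 5: Id(5) · d(425/5) = 5 · 4 = 20
  d = 17: Id(17) · d(425/17) = 17 · 3 = 51
  d = 25: Id(25) · d(425/25) = 25 · 2 = 50
  d = 85: Id(85) · d(425/85) = 85 · 2 = 170
  d = 425: Id(425) · d(425/425) = 425 · 1 = 425
Summing: (Id * d)(425) = 6 + 20 + 51 + 50 + 170 + 425 = 722.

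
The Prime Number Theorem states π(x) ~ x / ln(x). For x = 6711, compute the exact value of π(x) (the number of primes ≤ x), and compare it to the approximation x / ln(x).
π(6711) = 866;  x/ln(x) ≈ 761.62;  relative error ≈ 12.05%.

Directly count primes up to 6711: π(6711) = 866. The PNT approximation gives 6711/ln(6711) ≈ 6711/8.81150 ≈ 761.62. Relative error (π(x) − x/ln(x)) / π(x) ≈ 12.05%; the approximation is known to undercount slightly (Li(x) is a better estimate).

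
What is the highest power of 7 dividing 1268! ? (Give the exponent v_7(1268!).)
v_7(1268!) = 209

Legendre's formula: v_p(n!) = Σ_{k ≥ 1} ⌊n / p^k⌋. For p = 7, n = 1268, the terms are:
  ⌊1268/7^1⌋ = ⌊1268/7⌋ = 181
  ⌊1268/7^2⌋ = ⌊1268/49⌋ = 25
  ⌊1268/7^3⌋ = ⌊1268/343⌋ = 3
(the next term ⌊1268/7^4⌋ = 0, terminating the sum). Summing: v_7(1268!) = 181 + 25 + 3 = 209.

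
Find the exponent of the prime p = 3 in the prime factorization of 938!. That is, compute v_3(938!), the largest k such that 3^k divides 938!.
v_3(938!) = 465

Legendre's formula: v_p(n!) = Σ_{k ≥ 1} ⌊n / p^k⌋. For p = 3, n = 938, the terms are:
  ⌊938/3^1⌋ = ⌊938/3⌋ = 312
  ⌊938/3^2⌋ = ⌊938/9⌋ = 104
  ⌊938/3^3⌋ = ⌊938/27⌋ = 34
  ⌊938/3^4⌋ = ⌊938/81⌋ = 11
  ⌊938/3^5⌋ = ⌊938/243⌋ = 3
  ⌊938/3^6⌋ = ⌊938/729⌋ = 1
(the next term ⌊938/3^7⌋ = 0, terminating the sum). Summing: v_3(938!) = 312 + 104 + 34 + 11 + 3 + 1 = 465.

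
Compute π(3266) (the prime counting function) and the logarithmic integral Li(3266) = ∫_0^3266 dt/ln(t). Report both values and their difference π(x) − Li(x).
π(3266) = 461;  Li(3266) ≈ 475.81;  π(x) − Li(x) ≈ -14.81.

Direct count of primes ≤ 3266 gives π(3266) = 461. Numerical evaluation of the logarithmic integral gives Li(3266) ≈ 475.81. The difference π(x) − Li(x) ≈ -14.81 is typically negative for small/moderate x (Li(x) overestimates), though Littlewood's theorem shows this sign changes infinitely often.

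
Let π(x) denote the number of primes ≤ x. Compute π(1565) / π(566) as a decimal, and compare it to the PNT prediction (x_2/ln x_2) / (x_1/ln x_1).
π(1565)/π(566) = 246/103 ≈ 2.3883;  PNT prediction ≈ 2.3827.

π(566) = 103 and π(1565) = 246, so π(1565)/π(566) ≈ 2.3883. The PNT-predicted ratio is (1565/ln(1565)) / (566/ln(566)) ≈ 2.3827. The two agree to within a few percent, as expected.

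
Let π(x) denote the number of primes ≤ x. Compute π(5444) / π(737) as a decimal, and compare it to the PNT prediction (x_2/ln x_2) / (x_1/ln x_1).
π(5444)/π(737) = 720/130 ≈ 5.5385;  PNT prediction ≈ 5.6696.

π(737) = 130 and π(5444) = 720, so π(5444)/π(737) ≈ 5.5385. The PNT-predicted ratio is (5444/ln(5444)) / (737/ln(737)) ≈ 5.6696. The two agree to within a few percent, as expected.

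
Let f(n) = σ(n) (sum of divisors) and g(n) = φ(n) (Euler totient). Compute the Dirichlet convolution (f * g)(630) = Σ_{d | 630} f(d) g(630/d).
(σ * φ)(630) = 15120

Divisors of 630: [1, 2, 3, 5, 6, 7, 9, 10, 14, 15, 18, 21, 30, 35, 42, 45, 63, 70, 90, 105, 126, 210, 315, 630]. For each d | 630:
  d = 1: σ(1) · φ(630/1) = 1 · 144 = 144
  d = 2: σ(2) · φ(630/2) = 3 · 144 = 432
  d = 3: σ(3) · φ(630/3) = 4 · 48 = 192
  d = 5: σ(5) · φ(630/5) = 6 · 36 = 216
  d = 6: σ(6) · φ(630/6) = 12 · 48 = 576
  d = 7: σ(7) · φ(630/7) = 8 · 24 = 192
  d = 9: σ(9) · φ(630/9) = 13 · 24 = 312
  d = 10: σ(10) · φ(630/10) = 18 · 36 = 648
  d = 14: σ(14) · φ(630/14) = 24 · 24 = 576
  d = 15: σ(15) · φ(630/15) = 24 · 12 = 288
  d = 18: σ(18) · φ(630/18) = 39 · 24 = 936
  d = 21: σ(21) · φ(630/21) = 32 · 8 = 256
  d = 30: σ(30) · φ(630/30) = 72 · 12 = 864
  d = 35: σ(35) · φ(630/35) = 48 · 6 = 288
  d = 42: σ(42) · φ(630/42) = 96 · 8 = 768
  d = 45: σ(45) · φ(630/45) = 78 · 6 = 468
  d = 63: σ(63) · φ(630/63) = 104 · 4 = 416
  d = 70: σ(70) · φ(630/70) = 144 · 6 = 864
  d = 90: σ(90) · φ(630/90) = 234 · 6 = 1404
  d = 105: σ(105) · φ(630/105) = 192 · 2 = 384
  d = 126: σ(126) · φ(630/126) = 312 · 4 = 1248
  d = 210: σ(210) · φ(630/210) = 576 · 2 = 1152
  d = 315: σ(315) · φ(630/315) = 624 · 1 = 624
  d = 630: σ(630) · φ(630/630) = 1872 · 1 = 1872
Summing: (σ * φ)(630) = 144 + 432 + 192 + 216 + 576 + 192 + 312 + 648 + 576 + 288 + 936 + 256 + 864 + 288 + 768 + 468 + 416 + 864 + 1404 + 384 + 1248 + 1152 + 624 + 1872 = 15120.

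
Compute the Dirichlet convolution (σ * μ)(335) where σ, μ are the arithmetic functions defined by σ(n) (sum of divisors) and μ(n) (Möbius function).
(σ * μ)(335) = 335

Divisors of 335: [1, 5, 67, 335]. For each d | 335:
  d = 1: σ(1) · μ(335/1) = 1 · 1 = 1
  d = 5: σ(5) · μ(335/5) = 6 · -1 = -6
  d = 67: σ(67) · μ(335/67) = 68 · -1 = -68
  d = 335: σ(335) · μ(335/335) = 408 · 1 = 408
Summing: (σ * μ)(335) = 1 + -6 + -68 + 408 = 335.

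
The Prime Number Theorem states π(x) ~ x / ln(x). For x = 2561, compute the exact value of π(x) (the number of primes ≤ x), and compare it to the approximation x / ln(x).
π(2561) = 375;  x/ln(x) ≈ 326.32;  relative error ≈ 12.98%.

Directly count primes up to 2561: π(2561) = 375. The PNT approximation gives 2561/ln(2561) ≈ 2561/7.84815 ≈ 326.32. Relative error (π(x) − x/ln(x)) / π(x) ≈ 12.98%; the approximation is known to undercount slightly (Li(x) is a better estimate).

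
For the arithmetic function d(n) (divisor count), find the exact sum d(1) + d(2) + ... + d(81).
Σ_{n ≤ 81} d(n) = 373

Compute d(n) for each 1 ≤ n ≤ 81: d(1) = 1, d(2) = 2, d(3) = 2, d(4) = 3, d(5) = 2, d(6) = 4, d(7) = 2, d(8) = 4, d(9) = 3, d(10) = 4, d(11) = 2, d(12) = 6, d(13) = 2, d(14) = 4, d(15) = 4, d(16) = 5, d(17) = 2, d(18) = 6, d(19) = 2, d(20) = 6, d(21) = 4, d(22) = 4, d(23) = 2, d(24) = 8, d(25) = 3, d(26) = 4, d(27) = 4, d(28) = 6, d(29) = 2, d(30) = 8, d(31) = 2, d(32) = 6, d(33) = 4, d(34) = 4, d(35) = 4, d(36) = 9, d(37) = 2, d(38) = 4, d(39) = 4, d(40) = 8, d(41) = 2, d(42) = 8, d(43) = 2, d(44) = 6, d(45) = 6, d(46) = 4, d(47) = 2, d(48) = 10, d(49) = 3, d(50) = 6, d(51) = 4, d(52) = 6, d(53) = 2, d(54) = 8, d(55) = 4, d(56) = 8, d(57) = 4, d(58) = 4, d(59) = 2, d(60) = 12, d(61) = 2, d(62) = 4, d(63) = 6, d(64) = 7, d(65) = 4, d(66) = 8, d(67) = 2, d(68) = 6, d(69) = 4, d(70) = 8, d(71) = 2, d(72) = 12, d(73) = 2, d(74) = 4, d(75) = 6, d(76) = 6, d(77) = 4, d(78) = 8, d(79) = 2, d(80) = 10, d(81) = 5. Summing all 81 values: 373. (Dirichlet's divisor formula: Σ_{n ≤ x} d(n) = x ln(x) + (2γ − 1) x + O(√x). For x = 81, the asymptotic estimate is ≈ 368.46.)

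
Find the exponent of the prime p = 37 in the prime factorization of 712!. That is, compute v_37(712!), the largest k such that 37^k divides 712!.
v_37(712!) = 19

Legendre's formula: v_p(n!) = Σ_{k ≥ 1} ⌊n / p^k⌋. For p = 37, n = 712, the terms are:
  ⌊712/37^1⌋ = ⌊712/37⌋ = 19
(the next term ⌊712/37^2⌋ = 0, terminating the sum). Summing: v_37(712!) = 19 = 19.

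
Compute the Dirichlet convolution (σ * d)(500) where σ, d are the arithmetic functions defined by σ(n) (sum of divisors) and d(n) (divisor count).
(σ * d)(500) = 3840

Divisors of 500: [1, 2, 4, 5, 10, 20, 25, 50, 100, 125, 250, 500]. For each d | 500:
  d = 1: σ(1) · d(500/1) = 1 · 12 = 12
  d = 2: σ(2) · d(500/2) = 3 · 8 = 24
  d = 4: σ(4) · d(500/4) = 7 · 4 = 28
  d = 5: σ(5) · d(500/5) = 6 · 9 = 54
  d = 10: σ(10) · d(500/10) = 18 · 6 = 108
  d = 20: σ(20) · d(500/20) = 42 · 3 = 126
  d = 25: σ(25) · d(500/25) = 31 · 6 = 186
  d = 50: σ(50) · d(500/50) = 93 · 4 = 372
  d = 100: σ(100) · d(500/100) = 217 · 2 = 434
  d = 125: σ(125) · d(500/125) = 156 · 3 = 468
  d = 250: σ(250) · d(500/250) = 468 · 2 = 936
  d = 500: σ(500) · d(500/500) = 1092 · 1 = 1092
Summing: (σ * d)(500) = 12 + 24 + 28 + 54 + 108 + 126 + 186 + 372 + 434 + 468 + 936 + 1092 = 3840.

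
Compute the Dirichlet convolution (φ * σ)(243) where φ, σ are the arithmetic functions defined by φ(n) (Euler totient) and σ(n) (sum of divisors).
(φ * σ)(243) = 1458

Divisors of 243: [1, 3, 9, 27, 81, 243]. For each d | 243:
  d = 1: φ(1) · σ(243/1) = 1 · 364 = 364
  d = 3: φ(3) · σ(243/3) = 2 · 121 = 242
  d = 9: φ(9) · σ(243/9) = 6 · 40 = 240
  d = 27: φ(27) · σ(243/27) = 18 · 13 = 234
  d = 81: φ(81) · σ(243/81) = 54 · 4 = 216
  d = 243: φ(243) · σ(243/243) = 162 · 1 = 162
Summing: (φ * σ)(243) = 364 + 242 + 240 + 234 + 216 + 162 = 1458.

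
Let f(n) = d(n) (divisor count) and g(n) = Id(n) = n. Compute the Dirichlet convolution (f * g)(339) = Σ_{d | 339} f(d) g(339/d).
(d * Id)(339) = 575

Divisors of 339: [1, 3, 113, 339]. For each d | 339:
  d = 1: d(1) · Id(339/1) = 1 · 339 = 339
  d = 3: d(3) · Id(339/3) = 2 · 113 = 226
  d = 113: d(113) · Id(339/113) = 2 · 3 = 6
  d = 339: d(339) · Id(339/339) = 4 · 1 = 4
Summing: (d * Id)(339) = 339 + 226 + 6 + 4 = 575.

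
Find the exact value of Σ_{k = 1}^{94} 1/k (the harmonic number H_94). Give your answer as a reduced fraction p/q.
H_94 = 3684269126502577787295988888472646995861/718766754945489455304472257065075294400

Direct summation: H_94 = 1 + 1/2 + ... + 1/94. The least common denominator is lcm(1, ..., 94) = 718766754945489455304472257065075294400; over this denominator the numerator is 718766754945489455304472257065075294400 + 359383377472744727652236128532537647200 + 239588918315163151768157419021691764800 + 179691688736372363826118064266268823600 + 143753350989097891060894451413015058880 + 119794459157581575884078709510845882400 + 102680964992212779329210322437867899200 + 89845844368186181913059032133134411800 + 79862972771721050589385806340563921600 + 71876675494548945530447225706507529440 + 65342432267771768664042932460461390400 + 59897229578790787942039354755422941200 + 55289750380422265792651712081928868800 + 51340482496106389664605161218933949600 + 47917783663032630353631483804338352960 + 44922922184093090956529516066567205900 + 42280397349734673841439544533239723200 + 39931486385860525294692903170281960800 + 37829829207657339752866960898161857600 + 35938337747274472765223612853253764720 + 34226988330737593109736774145955966400 + 32671216133885884332021466230230695200 + 31250728475890845882803141611525012800 + 29948614789395393971019677377711470600 + 28750670197819578212178890282603011776 + 27644875190211132896325856040964434400 + 26620990923907016863128602113521307200 + 25670241248053194832302580609466974800 + 24785060515361705355326629553968113600 + 23958891831516315176815741902169176480 + 23186024353080305009821685711776622400 + 22461461092046545478264758033283602950 + 21780810755923922888014310820153796800 + 21140198674867336920719772266619861600 + 20536192998442555865842064487573579840 + 19965743192930262647346451585140980400 + 19426128512040255548769520461218251200 + 18914914603828669876433480449080928800 + 18429916793474088597550570693976289600 + 17969168873637236382611806426626882360 + 17530896462085108665962737977196958400 + 17113494165368796554868387072977983200 + 16715505928964871053592378071280820800 + 16335608066942942166010733115115347600 + 15972594554344210117877161268112784320 + 15625364237945422941401570805762506400 + 15292909679691265006478133129044155200 + 14974307394697696985509838688855735300 + 14668709284601825618458617491123985600 + 14375335098909789106089445141301505888 + 14093465783244891280479848177746574400 + 13822437595105566448162928020482217200 + 13561636885763951986876835038963684800 + 13310495461953508431564301056760653600 + 13068486453554353732808586492092278080 + 12835120624026597416151290304733487400 + 12609943069219113250955653632720619200 + 12392530257680852677663314776984056800 + 12182487371957448394991055204492801600 + 11979445915758157588407870951084588240 + 11783061556483433693515938640411070400 + 11593012176540152504910842855888311200 + 11408996110245864369912258048651988800 + 11230730546023272739132379016641801475 + 11057950076084453158530342416385773760 + 10890405377961961444007155410076898400 + 10727862014111782914992123239777243200 + 10570099337433668460359886133309930800 + 10416909491963615294267713870508337600 + 10268096499221277932921032243786789920 + 10123475421767457116964397986832046400 + 9982871596465131323673225792570490200 + 9846119930760129524718798041987332800 + 9713064256020127774384760230609125600 + 9583556732606526070726296760867670592 + 9457457301914334938216740224540464400 + 9334633181110252666291847494351627200 + 9214958396737044298775285346988144800 + 9098313353740372851955345026140193600 + 8984584436818618191305903213313441180 + 8873663641302338954376200704507102400 + 8765448231042554332981368988598479200 + 8659840421029993437403280205603316800 + 8556747082684398277434193536488991600 + 8456079469946934768287908906647944640 + 8357752964482435526796189035640410400 + 8261686838453901785108876517989371200 + 8167804033471471083005366557557673800 + 8076030954443701744994070304101969600 + 7986297277172105058938580634056392160 + 7898535768631752256093101725989838400 + 7812682118972711470700785402881253200 + 7728674784360101669940561903925540800 + 7646454839845632503239066564522077600 = 3684269126502577787295988888472646995861, so H_94 = 3684269126502577787295988888472646995861/718766754945489455304472257065075294400 (already in lowest terms) ≈ 5.12582. (The PNT-adjacent estimate ln(94) + γ ≈ 5.12051 matches within O(1/n).)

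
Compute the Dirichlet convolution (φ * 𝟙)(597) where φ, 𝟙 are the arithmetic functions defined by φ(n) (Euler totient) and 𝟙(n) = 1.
(φ * 𝟙)(597) = 597

Divisors of 597: [1, 3, 199, 597]. For each d | 597:
  d = 1: φ(1) · 𝟙(597/1) = 1 · 1 = 1
  d = 3: φ(3) · 𝟙(597/3) = 2 · 1 = 2
  d = 199: φ(199) · 𝟙(597/199) = 198 · 1 = 198
  d = 597: φ(597) · 𝟙(597/597) = 396 · 1 = 396
Summing: (φ * 𝟙)(597) = 1 + 2 + 198 + 396 = 597.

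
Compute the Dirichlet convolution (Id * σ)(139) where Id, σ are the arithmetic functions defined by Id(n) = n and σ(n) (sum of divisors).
(Id * σ)(139) = 279

Divisors of 139: [1, 139]. For each d | 139:
  d = 1: Id(1) · σ(139/1) = 1 · 140 = 140
  d = 139: Id(139) · σ(139/139) = 139 · 1 = 139
Summing: (Id * σ)(139) = 140 + 139 = 279.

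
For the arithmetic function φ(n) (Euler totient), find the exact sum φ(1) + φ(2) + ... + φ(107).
Σ_{n ≤ 107} φ(n) = 3532

Compute φ(n) for each 1 ≤ n ≤ 107: φ(1) = 1, φ(2) = 1, φ(3) = 2, φ(4) = 2, φ(5) = 4, φ(6) = 2, φ(7) = 6, φ(8) = 4, φ(9) = 6, φ(10) = 4, φ(11) = 10, φ(12) = 4, φ(13) = 12, φ(14) = 6, φ(15) = 8, φ(16) = 8, φ(17) = 16, φ(18) = 6, φ(19) = 18, φ(20) = 8, φ(21) = 12, φ(22) = 10, φ(23) = 22, φ(24) = 8, φ(25) = 20, φ(26) = 12, φ(27) = 18, φ(28) = 12, φ(29) = 28, φ(30) = 8, φ(31) = 30, φ(32) = 16, φ(33) = 20, φ(34) = 16, φ(35) = 24, φ(36) = 12, φ(37) = 36, φ(38) = 18, φ(39) = 24, φ(40) = 16, φ(41) = 40, φ(42) = 12, φ(43) = 42, φ(44) = 20, φ(45) = 24, φ(46) = 22, φ(47) = 46, φ(48) = 16, φ(49) = 42, φ(50) = 20, φ(51) = 32, φ(52) = 24, φ(53) = 52, φ(54) = 18, φ(55) = 40, φ(56) = 24, φ(57) = 36, φ(58) = 28, φ(59) = 58, φ(60) = 16, φ(61) = 60, φ(62) = 30, φ(63) = 36, φ(64) = 32, φ(65) = 48, φ(66) = 20, φ(67) = 66, φ(68) = 32, φ(69) = 44, φ(70) = 24, φ(71) = 70, φ(72) = 24, φ(73) = 72, φ(74) = 36, φ(75) = 40, φ(76) = 36, φ(77) = 60, φ(78) = 24, φ(79) = 78, φ(80) = 32, φ(81) = 54, φ(82) = 40, φ(83) = 82, φ(84) = 24, φ(85) = 64, φ(86) = 42, φ(87) = 56, φ(88) = 40, φ(89) = 88, φ(90) = 24, φ(91) = 72, φ(92) = 44, φ(93) = 60, φ(94) = 46, φ(95) = 72, φ(96) = 32, φ(97) = 96, φ(98) = 42, φ(99) = 60, φ(100) = 40, φ(101) = 100, φ(102) = 32, φ(103) = 102, φ(104) = 48, φ(105) = 48, φ(106) = 52, φ(107) = 106. Summing all 107 values: 3532. (Average order: Σ_{n ≤ x} φ(n) ~ (3/π²) x². For x = 107, (3/π²)·107² ≈ 3480.08.)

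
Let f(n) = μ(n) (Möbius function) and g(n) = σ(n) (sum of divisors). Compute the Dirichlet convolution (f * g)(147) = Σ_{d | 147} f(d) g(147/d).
(μ * σ)(147) = 147

Divisors of 147: [1, 3, 7, 21, 49, 147]. For each d | 147:
  d = 1: μ(1) · σ(147/1) = 1 · 228 = 228
  d = 3: μ(3) · σ(147/3) = -1 · 57 = -57
  d = 7: μ(7) · σ(147/7) = -1 · 32 = -32
  d = 21: μ(21) · σ(147/21) = 1 · 8 = 8
  d = 49: μ(49) · σ(147/49) = 0 · 4 = 0
  d = 147: μ(147) · σ(147/147) = 0 · 1 = 0
Summing: (μ * σ)(147) = 228 + -57 + -32 + 8 + 0 + 0 = 147.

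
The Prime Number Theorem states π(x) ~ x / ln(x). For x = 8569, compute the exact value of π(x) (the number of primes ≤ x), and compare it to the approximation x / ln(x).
π(8569) = 1067;  x/ln(x) ≈ 946.23;  relative error ≈ 11.32%.

Directly count primes up to 8569: π(8569) = 1067. The PNT approximation gives 8569/ln(8569) ≈ 8569/9.05591 ≈ 946.23. Relative error (π(x) − x/ln(x)) / π(x) ≈ 11.32%; the approximation is known to undercount slightly (Li(x) is a better estimate).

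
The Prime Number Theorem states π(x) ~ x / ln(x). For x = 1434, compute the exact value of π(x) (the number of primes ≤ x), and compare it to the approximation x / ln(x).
π(1434) = 227;  x/ln(x) ≈ 197.30;  relative error ≈ 13.08%.

Directly count primes up to 1434: π(1434) = 227. The PNT approximation gives 1434/ln(1434) ≈ 1434/7.26822 ≈ 197.30. Relative error (π(x) − x/ln(x)) / π(x) ≈ 13.08%; the approximation is known to undercount slightly (Li(x) is a better estimate).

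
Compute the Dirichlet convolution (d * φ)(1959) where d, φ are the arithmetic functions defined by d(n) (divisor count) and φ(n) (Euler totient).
(d * φ)(1959) = 2616

Divisors of 1959: [1, 3, 653, 1959]. For each d | 1959:
  d = 1: d(1) · φ(1959/1) = 1 · 1304 = 1304
  d = 3: d(3) · φ(1959/3) = 2 · 652 = 1304
  d = 653: d(653) · φ(1959/653) = 2 · 2 = 4
  d = 1959: d(1959) · φ(1959/1959) = 4 · 1 = 4
Summing: (d * φ)(1959) = 1304 + 1304 + 4 + 4 = 2616.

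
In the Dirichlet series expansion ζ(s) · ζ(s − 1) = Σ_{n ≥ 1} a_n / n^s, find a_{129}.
σ(129) = 176

In the product (Σ m^0/m^s)(Σ k / k^s) = Σ (Σ_{d | n} d) / n^s, the coefficient of 1/n^s is σ(n) = Σ_{d | n} d. For n = 129, divisors are [1, 3, 43, 129]; summing: σ(129) = 176.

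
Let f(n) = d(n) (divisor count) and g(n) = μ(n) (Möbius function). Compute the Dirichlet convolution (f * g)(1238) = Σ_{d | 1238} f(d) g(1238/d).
(d * μ)(1238) = 1

Divisors of 1238: [1, 2, 619, 1238]. For each d | 1238:
  d = 1: d(1) · μ(1238/1) = 1 · 1 = 1
  d = 2: d(2) · μ(1238/2) = 2 · -1 = -2
  d = 619: d(619) · μ(1238/619) = 2 · -1 = -2
  d = 1238: d(1238) · μ(1238/1238) = 4 · 1 = 4
Summing: (d * μ)(1238) = 1 + -2 + -2 + 4 = 1.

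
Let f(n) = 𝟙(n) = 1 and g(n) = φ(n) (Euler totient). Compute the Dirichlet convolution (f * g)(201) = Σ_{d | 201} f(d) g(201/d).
(𝟙 * φ)(201) = 201

Divisors of 201: [1, 3, 67, 201]. For each d | 201:
  d = 1: 𝟙(1) · φ(201/1) = 1 · 132 = 132
  d = 3: 𝟙(3) · φ(201/3) = 1 · 66 = 66
  d = 67: 𝟙(67) · φ(201/67) = 1 · 2 = 2
  d = 201: 𝟙(201) · φ(201/201) = 1 · 1 = 1
Summing: (𝟙 * φ)(201) = 132 + 66 + 2 + 1 = 201.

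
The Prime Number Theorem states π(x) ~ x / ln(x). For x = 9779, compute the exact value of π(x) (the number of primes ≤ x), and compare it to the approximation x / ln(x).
π(9779) = 1205;  x/ln(x) ≈ 1064.32;  relative error ≈ 11.67%.

Directly count primes up to 9779: π(9779) = 1205. The PNT approximation gives 9779/ln(9779) ≈ 9779/9.18799 ≈ 1064.32. Relative error (π(x) − x/ln(x)) / π(x) ≈ 11.67%; the approximation is known to undercount slightly (Li(x) is a better estimate).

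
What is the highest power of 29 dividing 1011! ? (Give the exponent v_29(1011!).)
v_29(1011!) = 35

Legendre's formula: v_p(n!) = Σ_{k ≥ 1} ⌊n / p^k⌋. For p = 29, n = 1011, the terms are:
  ⌊1011/29^1⌋ = ⌊1011/29⌋ = 34
  ⌊1011/29^2⌋ = ⌊1011/841⌋ = 1
(the next term ⌊1011/29^3⌋ = 0, terminating the sum). Summing: v_29(1011!) = 34 + 1 = 35.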